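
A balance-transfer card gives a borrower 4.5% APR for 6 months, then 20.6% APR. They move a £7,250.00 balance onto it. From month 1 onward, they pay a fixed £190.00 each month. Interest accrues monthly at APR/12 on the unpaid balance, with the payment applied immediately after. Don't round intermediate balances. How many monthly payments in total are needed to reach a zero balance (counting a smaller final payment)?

56 months

Promo months 1–6 at r₀ = 4.5%/12 = 0.00375; months 7+ at r₁ = 20.6%/12 = 0.0171667.
After month 6: iterate B ← B·(1+r₀) − £190.00 for 6 months → £6,263.92.
Then at r₁ with £190.00/mo: n₂ = −ln(1 − r₁·B/P)/ln(1+r₁) ≈ 49.03 → 50 more payments.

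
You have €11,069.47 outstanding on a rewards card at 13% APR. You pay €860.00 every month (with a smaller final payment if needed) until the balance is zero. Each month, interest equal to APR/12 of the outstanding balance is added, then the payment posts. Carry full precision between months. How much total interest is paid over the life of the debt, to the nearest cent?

€916.69

Monthly rate r = 13%/12 = 1.08333% = 0.0108333.
Payoff takes n = ⌈−ln(1 − rB₀/P)/ln(1+r)⌉ = ⌈13.937⌉ = 14 payments; the last is €806.16.
Total paid = 13·€860.00 + €806.16 = €11,986.16.
Total interest = total paid − principal = €11,986.16 − €11,069.47 = €916.69.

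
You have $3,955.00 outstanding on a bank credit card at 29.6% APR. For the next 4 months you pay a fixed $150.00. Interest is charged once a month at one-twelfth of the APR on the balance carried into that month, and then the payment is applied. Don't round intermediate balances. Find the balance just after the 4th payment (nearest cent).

$3,737.34

Monthly rate r = 29.6%/12 = 2.46667% = 0.0246667.
Each month: B ← B·(1+r) − $150.00.
Month 1: interest $97.56; balance after payment $3,902.56.
Month 2: interest $96.26; balance after payment $3,848.82.
Month 3: interest $94.94; balance after payment $3,793.76.
Month 4: interest $93.58; balance after payment $3,737.34.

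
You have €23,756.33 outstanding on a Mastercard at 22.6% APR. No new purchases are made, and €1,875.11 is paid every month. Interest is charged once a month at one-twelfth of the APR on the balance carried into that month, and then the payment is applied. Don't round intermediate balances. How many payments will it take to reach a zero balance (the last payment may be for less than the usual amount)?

15 payments

Monthly rate r = 22.6%/12 = 1.88333% = 0.0188333.
Recurrence: B ← B·(1+r) − €1,875.11.
Month 1: interest €447.41; balance after payment €22,328.63.
Month 2: interest €420.52; balance after payment €20,874.04.
Closed form: n = −ln(1 − rB₀/P)/ln(1+r) = −ln(0.76139)/ln(1.01883) ≈ 14.610, so the balance reaches zero during payment 15.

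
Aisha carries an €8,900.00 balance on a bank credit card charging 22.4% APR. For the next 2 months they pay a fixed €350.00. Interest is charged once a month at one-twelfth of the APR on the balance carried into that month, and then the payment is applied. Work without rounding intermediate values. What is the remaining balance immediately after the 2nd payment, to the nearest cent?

€8,528.83

Monthly rate r = 22.4%/12 = 1.86667% = 0.0186667.
Each month: B ← B·(1+r) − €350.00.
Month 1: interest €166.13; balance after payment €8,716.13.
Month 2: interest €162.70; balance after payment €8,528.83.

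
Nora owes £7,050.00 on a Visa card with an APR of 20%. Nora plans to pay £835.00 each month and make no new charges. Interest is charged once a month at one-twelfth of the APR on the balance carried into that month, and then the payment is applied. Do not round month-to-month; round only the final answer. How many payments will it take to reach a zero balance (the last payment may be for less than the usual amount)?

Monthly rate r = 20%/12 = 1.66667% = 0.0166667.
Recurrence: B ← B·(1+r) − £835.00.
Month 1: interest £117.50; balance after payment £6,332.50.
Month 2: interest £105.54; balance after payment £5,603.04.
Closed form: n = −ln(1 − rB₀/P)/ln(1+r) = −ln(0.85928)/ln(1.01667) ≈ 9.175, so the balance reaches zero during payment 10.

10 months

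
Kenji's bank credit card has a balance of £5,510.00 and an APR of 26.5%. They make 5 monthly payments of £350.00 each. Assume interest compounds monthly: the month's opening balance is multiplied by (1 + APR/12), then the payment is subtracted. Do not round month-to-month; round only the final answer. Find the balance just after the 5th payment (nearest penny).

£4,316.85

Monthly rate r = 26.5%/12 = 2.20833% = 0.0220833.
Each month: B ← B·(1+r) − £350.00.
Month 1: interest £121.68; balance after payment £5,281.68.
Month 2: interest £116.64; balance after payment £5,048.32.
Month 3: interest £111.48; balance after payment £4,809.80.
Month 4: interest £106.22; balance after payment £4,566.02.
Month 5: interest £100.83; balance after payment £4,316.85.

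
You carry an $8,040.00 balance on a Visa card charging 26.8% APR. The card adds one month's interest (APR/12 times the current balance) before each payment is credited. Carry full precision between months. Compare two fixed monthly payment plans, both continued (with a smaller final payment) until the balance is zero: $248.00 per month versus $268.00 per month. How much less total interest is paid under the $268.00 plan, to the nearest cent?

$1,003.89

Monthly rate r = 26.8%/12 = 2.23333% = 0.0223333.
At $248.00/mo: n = ⌈−ln(1 − rB₀/P)/ln(1+r)⌉ = 59 payments (last $72.32); total interest = total paid − $8,040.00 = $6,416.32.
At $268.00/mo: 51 payments (last $52.43); total interest $5,412.43.
Interest saved = $6,416.32 − $5,412.43 = $1,003.89.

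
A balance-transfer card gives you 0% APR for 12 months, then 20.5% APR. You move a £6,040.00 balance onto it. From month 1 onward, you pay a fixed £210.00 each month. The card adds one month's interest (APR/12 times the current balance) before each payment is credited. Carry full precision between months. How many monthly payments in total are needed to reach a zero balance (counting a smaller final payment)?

32 payments

Promo months 1–12 at r₀ = 0%/12 = 0; months 13+ at r₁ = 20.5%/12 = 0.0170833.
After month 12 (no interest yet): B = £6,040.00 − 12·£210.00 = £3,520.00.
Then at r₁ with £210.00/mo: n₂ = −ln(1 − r₁·B/P)/ln(1+r₁) ≈ 19.92 → 20 more payments.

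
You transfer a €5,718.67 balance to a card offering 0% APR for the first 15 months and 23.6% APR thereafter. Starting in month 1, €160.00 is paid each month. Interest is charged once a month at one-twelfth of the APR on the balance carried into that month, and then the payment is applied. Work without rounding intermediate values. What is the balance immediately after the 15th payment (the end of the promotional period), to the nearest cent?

Promo months 1–15 at r₀ = 0%/12 = 0; months 16+ at r₁ = 23.6%/12 = 0.0196667.
After month 15 (no interest yet): B = €5,718.67 − 15·€160.00 = €3,318.67.

€3,318.67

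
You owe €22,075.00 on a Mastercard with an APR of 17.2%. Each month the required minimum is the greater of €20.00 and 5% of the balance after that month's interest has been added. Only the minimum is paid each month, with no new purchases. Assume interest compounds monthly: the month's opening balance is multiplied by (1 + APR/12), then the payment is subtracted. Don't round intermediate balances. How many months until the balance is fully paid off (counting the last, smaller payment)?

Monthly rate r = 17.2%/12 = 1.43333% = 0.0143333.
While 5% of the post-interest balance exceeds €20.00, each month B ← (B·(1+r))·(1 − 0.05), i.e. B shrinks by the factor (1+r)·0.95 = 0.96362.
This holds for months 1–109. Entering month 110 the balance is €388.57; 5% of the post-interest balance is now below €20.00, so the flat €20.00 minimum applies from here.
From month 110 a fixed €20.00 at rate r clears €388.57 in 23 more payments. Total: 109 + 23 = 132 months.

132 months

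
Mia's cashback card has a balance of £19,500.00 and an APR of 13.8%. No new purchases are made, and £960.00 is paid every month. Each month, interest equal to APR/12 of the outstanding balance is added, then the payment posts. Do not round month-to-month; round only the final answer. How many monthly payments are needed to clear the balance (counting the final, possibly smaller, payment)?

24 payments

Monthly rate r = 13.8%/12 = 1.15% = 0.0115.
Recurrence: B ← B·(1+r) − £960.00.
Month 1: interest £224.25; balance after payment £18,764.25.
Month 2: interest £215.79; balance after payment £18,020.04.
Closed form: n = −ln(1 − rB₀/P)/ln(1+r) = −ln(0.76641)/ln(1.0115) ≈ 23.267, so the balance reaches zero during payment 24.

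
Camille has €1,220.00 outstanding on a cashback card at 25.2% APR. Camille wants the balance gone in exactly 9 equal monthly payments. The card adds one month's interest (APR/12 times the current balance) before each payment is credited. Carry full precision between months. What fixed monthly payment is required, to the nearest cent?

Monthly rate r = 25.2%/12 = 2.1% = 0.021.
Level-payment amortization: P = B₀·r / (1 − (1+r)^(−n)) = 1220.00·0.021 / (1 − 1.021^(−9)).
Denominator 1 − (1+r)^(−9) = 0.170591807.
P = 25.62 / 0.170591807 ≈ 150.18.

€150.18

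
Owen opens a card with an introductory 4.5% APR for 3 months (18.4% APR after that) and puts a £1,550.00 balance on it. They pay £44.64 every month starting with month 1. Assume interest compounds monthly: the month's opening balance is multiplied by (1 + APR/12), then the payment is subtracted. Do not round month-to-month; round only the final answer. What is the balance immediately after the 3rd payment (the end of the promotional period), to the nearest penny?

£1,433.08

Promo months 1–3 at r₀ = 4.5%/12 = 0.00375; months 4+ at r₁ = 18.4%/12 = 0.0153333.
After month 3: iterate B ← B·(1+r₀) − £44.64 for 3 months → £1,433.08.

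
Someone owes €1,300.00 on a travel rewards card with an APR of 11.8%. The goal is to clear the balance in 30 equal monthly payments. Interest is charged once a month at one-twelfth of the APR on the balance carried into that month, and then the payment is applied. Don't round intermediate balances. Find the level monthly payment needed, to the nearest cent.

Monthly rate r = 11.8%/12 = 0.983333% = 0.00983333.
Level-payment amortization: P = B₀·r / (1 − (1+r)^(−n)) = 1300.00·0.00983333 / (1 − 1.00983^(−30)).
Denominator 1 − (1+r)^(−30) = 0.254394786.
P = 12.7833 / 0.254394786 ≈ 50.25.

€50.25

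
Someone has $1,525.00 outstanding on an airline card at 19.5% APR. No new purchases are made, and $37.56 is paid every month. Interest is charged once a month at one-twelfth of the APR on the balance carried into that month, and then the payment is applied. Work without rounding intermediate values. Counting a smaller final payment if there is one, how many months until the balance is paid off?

Monthly rate r = 19.5%/12 = 1.625% = 0.01625.
Recurrence: B ← B·(1+r) − $37.56.
Month 1: interest $24.78; balance after payment $1,512.22.
Month 2: interest $24.57; balance after payment $1,499.23.
Closed form: n = −ln(1 − rB₀/P)/ln(1+r) = −ln(0.34022)/ln(1.01625) ≈ 66.886, so the balance reaches zero during payment 67.

67 months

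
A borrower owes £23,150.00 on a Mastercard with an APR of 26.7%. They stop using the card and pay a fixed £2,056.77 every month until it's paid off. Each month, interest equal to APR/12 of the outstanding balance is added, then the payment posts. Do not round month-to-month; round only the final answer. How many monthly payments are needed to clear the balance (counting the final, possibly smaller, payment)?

Monthly rate r = 26.7%/12 = 2.225% = 0.02225.
Recurrence: B ← B·(1+r) − £2,056.77.
Month 1: interest £515.09; balance after payment £21,608.32.
Month 2: interest £480.79; balance after payment £20,032.33.
Closed form: n = −ln(1 − rB₀/P)/ln(1+r) = −ln(0.74956)/ln(1.02225) ≈ 13.099, so the balance reaches zero during payment 14.

14 payments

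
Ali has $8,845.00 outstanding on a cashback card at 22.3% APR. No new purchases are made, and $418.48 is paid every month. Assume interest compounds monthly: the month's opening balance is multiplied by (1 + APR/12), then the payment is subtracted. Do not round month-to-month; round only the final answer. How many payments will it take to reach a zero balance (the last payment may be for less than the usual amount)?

28 payments

Monthly rate r = 22.3%/12 = 1.85833% = 0.0185833.
Recurrence: B ← B·(1+r) − $418.48.
Month 1: interest $164.37; balance after payment $8,590.89.
Month 2: interest $159.65; balance after payment $8,332.06.
Closed form: n = −ln(1 − rB₀/P)/ln(1+r) = −ln(0.60722)/ln(1.01858) ≈ 27.093, so the balance reaches zero during payment 28.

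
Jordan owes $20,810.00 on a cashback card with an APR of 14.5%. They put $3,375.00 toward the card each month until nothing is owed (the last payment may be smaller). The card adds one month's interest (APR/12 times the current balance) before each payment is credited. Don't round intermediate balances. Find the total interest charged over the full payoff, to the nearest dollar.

Monthly rate r = 14.5%/12 = 1.20833% = 0.0120833.
Payoff takes n = ⌈−ln(1 − rB₀/P)/ln(1+r)⌉ = ⌈6.446⌉ = 7 payments; the last is $1,511.42.
Total paid = 6·$3,375.00 + $1,511.42 = $21,761.42.
Total interest = total paid − principal = $21,761.42 − $20,810.00 = $951.42.

$951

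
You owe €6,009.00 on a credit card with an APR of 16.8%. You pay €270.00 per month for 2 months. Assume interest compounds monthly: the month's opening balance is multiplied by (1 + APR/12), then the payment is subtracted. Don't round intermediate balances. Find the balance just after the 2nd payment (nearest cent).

Monthly rate r = 16.8%/12 = 1.4% = 0.014.
Each month: B ← B·(1+r) − €270.00.
Month 1: interest €84.13; balance after payment €5,823.13.
Month 2: interest €81.52; balance after payment €5,634.65.

€5,634.65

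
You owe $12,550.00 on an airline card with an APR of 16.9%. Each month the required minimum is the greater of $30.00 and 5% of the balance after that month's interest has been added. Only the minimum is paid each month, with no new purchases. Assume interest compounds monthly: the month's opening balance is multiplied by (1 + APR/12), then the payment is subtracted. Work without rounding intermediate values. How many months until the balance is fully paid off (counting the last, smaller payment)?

106 months

Monthly rate r = 16.9%/12 = 1.40833% = 0.0140833.
While 5% of the post-interest balance exceeds $30.00, each month B ← (B·(1+r))·(1 − 0.05), i.e. B shrinks by the factor (1+r)·0.95 = 0.96338.
This holds for months 1–82. Entering month 83 the balance is $588.87; 5% of the post-interest balance is now below $30.00, so the flat $30.00 minimum applies from here.
From month 83 a fixed $30.00 at rate r clears $588.87 in 24 more payments. Total: 82 + 24 = 106 months.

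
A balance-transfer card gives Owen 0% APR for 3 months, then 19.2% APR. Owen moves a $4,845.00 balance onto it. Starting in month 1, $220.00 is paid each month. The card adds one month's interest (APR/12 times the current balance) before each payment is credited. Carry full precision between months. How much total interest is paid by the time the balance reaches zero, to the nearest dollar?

Promo months 1–3 at r₀ = 0%/12 = 0; months 4+ at r₁ = 19.2%/12 = 0.016.
After month 3 (no interest yet): B = $4,845.00 − 3·$220.00 = $4,185.00.
Then at r₁ with $220.00/mo: n₂ = −ln(1 − r₁·B/P)/ln(1+r₁) ≈ 22.86 → 23 more payments.
Total paid = 25·$220.00 + $190.28 = $5,690.28; interest = $5,690.28 − $4,845.00 = $845.28.

$845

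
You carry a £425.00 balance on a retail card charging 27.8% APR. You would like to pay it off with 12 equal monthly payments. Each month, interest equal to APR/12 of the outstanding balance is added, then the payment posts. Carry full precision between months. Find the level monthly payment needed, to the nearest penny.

Monthly rate r = 27.8%/12 = 2.31667% = 0.0231667.
Level-payment amortization: P = B₀·r / (1 − (1+r)^(−n)) = 425.00·0.0231667 / (1 − 1.02317^(−12)).
Denominator 1 − (1+r)^(−12) = 0.240297765.
P = 9.84583 / 0.240297765 ≈ 40.97.

£40.97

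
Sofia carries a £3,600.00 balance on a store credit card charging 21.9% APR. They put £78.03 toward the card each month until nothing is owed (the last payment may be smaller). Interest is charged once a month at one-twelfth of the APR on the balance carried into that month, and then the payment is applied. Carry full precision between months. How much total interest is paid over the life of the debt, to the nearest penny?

£4,360.54

Monthly rate r = 21.9%/12 = 1.825% = 0.01825.
Payoff takes n = ⌈−ln(1 − rB₀/P)/ln(1+r)⌉ = ⌈102.019⌉ = 103 payments; the last is £1.48.
Total paid = 102·£78.03 + £1.48 = £7,960.54.
Total interest = total paid − principal = £7,960.54 − £3,600.00 = £4,360.54.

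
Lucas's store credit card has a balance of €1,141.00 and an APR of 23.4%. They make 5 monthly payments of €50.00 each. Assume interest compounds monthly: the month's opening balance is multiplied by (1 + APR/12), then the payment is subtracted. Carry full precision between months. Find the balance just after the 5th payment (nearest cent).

Monthly rate r = 23.4%/12 = 1.95% = 0.0195.
Each month: B ← B·(1+r) − €50.00.
Month 1: interest €22.25; balance after payment €1,113.25.
Month 2: interest €21.71; balance after payment €1,084.96.
Month 3: interest €21.16; balance after payment €1,056.11.
Month 4: interest €20.59; balance after payment €1,026.71.
Month 5: interest €20.02; balance after payment €996.73.

€996.73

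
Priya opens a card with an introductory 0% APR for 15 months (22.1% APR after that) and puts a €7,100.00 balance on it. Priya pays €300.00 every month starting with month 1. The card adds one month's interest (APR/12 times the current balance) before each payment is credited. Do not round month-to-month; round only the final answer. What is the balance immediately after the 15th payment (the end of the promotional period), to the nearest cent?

Promo months 1–15 at r₀ = 0%/12 = 0; months 16+ at r₁ = 22.1%/12 = 0.0184167.
After month 15 (no interest yet): B = €7,100.00 − 15·€300.00 = €2,600.00.

€2,600.00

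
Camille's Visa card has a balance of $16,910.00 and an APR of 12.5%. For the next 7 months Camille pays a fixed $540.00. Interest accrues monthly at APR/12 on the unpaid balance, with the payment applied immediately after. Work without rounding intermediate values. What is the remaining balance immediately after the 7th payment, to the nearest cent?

$14,282.03

Monthly rate r = 12.5%/12 = 1.04167% = 0.0104167.
Each month: B ← B·(1+r) − $540.00.
Month 1: interest $176.15; balance after payment $16,546.15.
Month 2: interest $172.36; balance after payment $16,178.50.
Month 3: interest $168.53; balance after payment $15,807.03.
Month 4: interest $164.66; balance after payment $15,431.68.
Month 5: interest $160.75; balance after payment $15,052.43.
Month 6: interest $156.80; balance after payment $14,669.23.
Month 7: interest $152.80; balance after payment $14,282.03.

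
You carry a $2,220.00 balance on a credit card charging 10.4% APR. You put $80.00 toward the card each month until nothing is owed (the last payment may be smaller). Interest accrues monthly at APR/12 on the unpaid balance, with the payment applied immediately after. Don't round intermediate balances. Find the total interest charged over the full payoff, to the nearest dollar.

$330

Monthly rate r = 10.4%/12 = 0.866667% = 0.00866667.
Payoff takes n = ⌈−ln(1 − rB₀/P)/ln(1+r)⌉ = ⌈31.879⌉ = 32 payments; the last is $70.36.
Total paid = 31·$80.00 + $70.36 = $2,550.36.
Total interest = total paid − principal = $2,550.36 − $2,220.00 = $330.36.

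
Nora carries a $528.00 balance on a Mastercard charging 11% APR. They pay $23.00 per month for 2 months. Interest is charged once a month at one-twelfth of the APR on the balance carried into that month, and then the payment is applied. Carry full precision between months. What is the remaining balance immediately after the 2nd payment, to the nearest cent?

Monthly rate r = 11%/12 = 0.916667% = 0.00916667.
Each month: B ← B·(1+r) − $23.00.
Month 1: interest $4.84; balance after payment $509.84.
Month 2: interest $4.67; balance after payment $491.51.

$491.51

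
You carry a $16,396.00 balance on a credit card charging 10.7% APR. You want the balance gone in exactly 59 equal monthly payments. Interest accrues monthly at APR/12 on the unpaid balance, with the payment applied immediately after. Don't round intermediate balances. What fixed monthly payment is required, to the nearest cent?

Monthly rate r = 10.7%/12 = 0.891667% = 0.00891667.
Level-payment amortization: P = B₀·r / (1 − (1+r)^(−n)) = 16396.00·0.00891667 / (1 − 1.00892^(−59)).
Denominator 1 − (1+r)^(−59) = 0.407705753.
P = 146.198 / 0.407705753 ≈ 358.59.

$358.59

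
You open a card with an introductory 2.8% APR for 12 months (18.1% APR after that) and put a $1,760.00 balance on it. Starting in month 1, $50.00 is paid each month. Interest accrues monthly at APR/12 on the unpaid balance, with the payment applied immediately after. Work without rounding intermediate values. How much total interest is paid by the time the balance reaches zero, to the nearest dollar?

Promo months 1–12 at r₀ = 2.8%/12 = 0.00233333; months 13+ at r₁ = 18.1%/12 = 0.0150833.
After month 12: iterate B ← B·(1+r₀) − $50.00 for 12 months → $1,202.16.
Then at r₁ with $50.00/mo: n₂ = −ln(1 − r₁·B/P)/ln(1+r₁) ≈ 30.09 → 31 more payments.
Total paid = 42·$50.00 + $4.43 = $2,104.43; interest = $2,104.43 − $1,760.00 = $344.43.

$344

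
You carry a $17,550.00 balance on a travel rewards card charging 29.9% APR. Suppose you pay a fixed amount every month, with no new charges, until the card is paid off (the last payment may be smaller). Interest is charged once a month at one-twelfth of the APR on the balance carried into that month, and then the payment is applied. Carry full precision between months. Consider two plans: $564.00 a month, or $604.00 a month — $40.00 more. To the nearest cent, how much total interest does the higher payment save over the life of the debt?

$2,624.60

Monthly rate r = 29.9%/12 = 2.49167% = 0.0249167.
At $564.00/mo: n = ⌈−ln(1 − rB₀/P)/ln(1+r)⌉ = 61 payments (last $378.62); total interest = total paid − $17,550.00 = $16,668.62.
At $604.00/mo: 53 payments (last $186.02); total interest $14,044.02.
Interest saved = $16,668.62 − $14,044.02 = $2,624.60.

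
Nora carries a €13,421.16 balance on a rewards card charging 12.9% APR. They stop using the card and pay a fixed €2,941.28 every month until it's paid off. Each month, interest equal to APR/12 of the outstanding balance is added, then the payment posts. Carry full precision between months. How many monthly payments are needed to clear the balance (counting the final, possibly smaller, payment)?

Monthly rate r = 12.9%/12 = 1.075% = 0.01075.
Recurrence: B ← B·(1+r) − €2,941.28.
Month 1: interest €144.28; balance after payment €10,624.16.
Month 2: interest €114.21; balance after payment €7,797.09.
Month 3: interest €83.82; balance after payment €4,939.63.
Month 4: interest €53.10; balance after payment €2,051.45.
Month 5: interest €22.05; balance after payment €0.00.

5 payments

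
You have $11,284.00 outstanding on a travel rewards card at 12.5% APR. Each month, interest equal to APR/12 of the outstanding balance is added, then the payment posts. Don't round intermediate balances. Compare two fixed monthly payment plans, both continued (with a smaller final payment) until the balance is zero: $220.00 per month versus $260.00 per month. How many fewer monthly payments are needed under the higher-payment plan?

Monthly rate r = 12.5%/12 = 1.04167% = 0.0104167.
At $220.00/mo: n = ⌈−ln(1 − rB₀/P)/ln(1+r)⌉ = 74 payments (last $163.43); total interest = total paid − $11,284.00 = $4,939.43.
At $260.00/mo: 59 payments (last $14.89); total interest $3,810.89.
Payments saved = 74 − 59 = 15.

15 fewer payments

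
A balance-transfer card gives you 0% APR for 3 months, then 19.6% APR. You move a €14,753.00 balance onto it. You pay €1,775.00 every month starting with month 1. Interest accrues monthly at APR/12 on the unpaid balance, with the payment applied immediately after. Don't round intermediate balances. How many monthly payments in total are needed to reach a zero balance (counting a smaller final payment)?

9 months

Promo months 1–3 at r₀ = 0%/12 = 0; months 4+ at r₁ = 19.6%/12 = 0.0163333.
After month 3 (no interest yet): B = €14,753.00 − 3·€1,775.00 = €9,428.00.
Then at r₁ with €1,775.00/mo: n₂ = −ln(1 − r₁·B/P)/ln(1+r₁) ≈ 5.60 → 6 more payments.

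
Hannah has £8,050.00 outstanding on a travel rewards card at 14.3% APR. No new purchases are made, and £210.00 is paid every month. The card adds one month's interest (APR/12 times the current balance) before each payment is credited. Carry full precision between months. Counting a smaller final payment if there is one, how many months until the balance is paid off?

Monthly rate r = 14.3%/12 = 1.19167% = 0.0119167.
Recurrence: B ← B·(1+r) − £210.00.
Month 1: interest £95.93; balance after payment £7,935.93.
Month 2: interest £94.57; balance after payment £7,820.50.
Closed form: n = −ln(1 − rB₀/P)/ln(1+r) = −ln(0.54319)/ln(1.01192) ≈ 51.518, so the balance reaches zero during payment 52.

52 payments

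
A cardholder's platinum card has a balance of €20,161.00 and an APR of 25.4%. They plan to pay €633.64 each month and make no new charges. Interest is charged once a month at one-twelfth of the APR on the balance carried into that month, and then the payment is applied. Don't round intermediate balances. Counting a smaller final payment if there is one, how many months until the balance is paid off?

Monthly rate r = 25.4%/12 = 2.11667% = 0.0211667.
Recurrence: B ← B·(1+r) − €633.64.
Month 1: interest €426.74; balance after payment €19,954.10.
Month 2: interest €422.36; balance after payment €19,742.82.
Closed form: n = −ln(1 − rB₀/P)/ln(1+r) = −ln(0.32652)/ln(1.02117) ≈ 53.436, so the balance reaches zero during payment 54.

54 payments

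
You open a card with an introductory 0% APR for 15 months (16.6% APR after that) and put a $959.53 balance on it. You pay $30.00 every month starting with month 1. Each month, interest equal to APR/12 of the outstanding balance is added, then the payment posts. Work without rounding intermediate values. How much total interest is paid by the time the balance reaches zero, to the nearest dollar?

Promo months 1–15 at r₀ = 0%/12 = 0; months 16+ at r₁ = 16.6%/12 = 0.0138333.
After month 15 (no interest yet): B = $959.53 − 15·$30.00 = $509.53.
Then at r₁ with $30.00/mo: n₂ = −ln(1 − r₁·B/P)/ln(1+r₁) ≈ 19.49 → 20 more payments.
Total paid = 34·$30.00 + $14.86 = $1,034.86; interest = $1,034.86 − $959.53 = $75.33.

$75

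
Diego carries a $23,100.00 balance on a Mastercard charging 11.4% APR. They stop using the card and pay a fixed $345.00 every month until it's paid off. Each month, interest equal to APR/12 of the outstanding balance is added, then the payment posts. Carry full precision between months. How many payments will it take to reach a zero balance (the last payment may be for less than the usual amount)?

107 payments

Monthly rate r = 11.4%/12 = 0.95% = 0.0095.
Recurrence: B ← B·(1+r) − $345.00.
Month 1: interest $219.45; balance after payment $22,974.45.
Month 2: interest $218.26; balance after payment $22,847.71.
Closed form: n = −ln(1 − rB₀/P)/ln(1+r) = −ln(0.36391)/ln(1.0095) ≈ 106.909, so the balance reaches zero during payment 107.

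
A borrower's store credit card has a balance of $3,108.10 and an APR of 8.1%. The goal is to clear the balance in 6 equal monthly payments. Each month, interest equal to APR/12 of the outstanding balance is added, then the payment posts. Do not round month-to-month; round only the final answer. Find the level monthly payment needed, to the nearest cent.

$530.32

Monthly rate r = 8.1%/12 = 0.675% = 0.00675.
Level-payment amortization: P = B₀·r / (1 − (1+r)^(−n)) = 3108.10·0.00675 / (1 − 1.00675^(−6)).
Denominator 1 − (1+r)^(−6) = 0.039560152.
P = 20.9797 / 0.039560152 ≈ 530.32.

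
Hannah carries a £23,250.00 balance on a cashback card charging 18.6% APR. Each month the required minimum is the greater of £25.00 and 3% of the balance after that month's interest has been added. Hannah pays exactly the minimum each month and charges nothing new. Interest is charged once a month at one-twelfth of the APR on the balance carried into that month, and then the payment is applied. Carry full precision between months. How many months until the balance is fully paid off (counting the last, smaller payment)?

Monthly rate r = 18.6%/12 = 1.55% = 0.0155.
While 3% of the post-interest balance exceeds £25.00, each month B ← (B·(1+r))·(1 − 0.03), i.e. B shrinks by the factor (1+r)·0.97 = 0.98503.
This holds for months 1–222. Entering month 223 the balance is £817.88; 3% of the post-interest balance is now below £25.00, so the flat £25.00 minimum applies from here.
From month 223 a fixed £25.00 at rate r clears £817.88 in 46 more payments. Total: 222 + 46 = 268 months.

268 months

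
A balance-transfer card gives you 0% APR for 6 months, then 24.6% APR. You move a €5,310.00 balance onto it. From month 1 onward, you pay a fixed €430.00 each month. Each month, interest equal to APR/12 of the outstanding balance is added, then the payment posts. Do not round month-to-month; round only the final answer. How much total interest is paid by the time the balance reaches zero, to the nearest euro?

Promo months 1–6 at r₀ = 0%/12 = 0; months 7+ at r₁ = 24.6%/12 = 0.0205.
After month 6 (no interest yet): B = €5,310.00 − 6·€430.00 = €2,730.00.
Then at r₁ with €430.00/mo: n₂ = −ln(1 − r₁·B/P)/ln(1+r₁) ≈ 6.87 → 7 more payments.
Total paid = 12·€430.00 + €375.12 = €5,535.12; interest = €5,535.12 − €5,310.00 = €225.12.

€225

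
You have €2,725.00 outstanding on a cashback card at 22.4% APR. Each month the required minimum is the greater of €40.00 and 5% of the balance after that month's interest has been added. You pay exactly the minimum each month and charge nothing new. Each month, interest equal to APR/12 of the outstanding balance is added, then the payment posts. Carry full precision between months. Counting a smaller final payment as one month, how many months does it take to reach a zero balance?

Monthly rate r = 22.4%/12 = 1.86667% = 0.0186667.
While 5% of the post-interest balance exceeds €40.00, each month B ← (B·(1+r))·(1 − 0.05), i.e. B shrinks by the factor (1+r)·0.95 = 0.96773.
This holds for months 1–38. Entering month 39 the balance is €783.58; 5% of the post-interest balance is now below €40.00, so the flat €40.00 minimum applies from here.
From month 39 a fixed €40.00 at rate r clears €783.58 in 25 more payments. Total: 38 + 25 = 63 months.

63 months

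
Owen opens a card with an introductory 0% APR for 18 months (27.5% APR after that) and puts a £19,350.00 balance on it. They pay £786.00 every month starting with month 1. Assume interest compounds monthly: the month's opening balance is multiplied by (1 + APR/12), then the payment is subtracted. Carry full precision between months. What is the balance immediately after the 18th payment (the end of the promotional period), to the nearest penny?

Promo months 1–18 at r₀ = 0%/12 = 0; months 19+ at r₁ = 27.5%/12 = 0.0229167.
After month 18 (no interest yet): B = £19,350.00 − 18·£786.00 = £5,202.00.

£5,202.00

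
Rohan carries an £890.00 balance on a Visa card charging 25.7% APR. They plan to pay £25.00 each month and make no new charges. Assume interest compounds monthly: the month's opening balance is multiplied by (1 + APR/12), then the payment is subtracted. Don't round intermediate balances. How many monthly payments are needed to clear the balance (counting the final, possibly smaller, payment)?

68 payments

Monthly rate r = 25.7%/12 = 2.14167% = 0.0214167.
Recurrence: B ← B·(1+r) − £25.00.
Month 1: interest £19.06; balance after payment £884.06.
Month 2: interest £18.93; balance after payment £877.99.
Closed form: n = −ln(1 − rB₀/P)/ln(1+r) = −ln(0.23757)/ln(1.02142) ≈ 67.828, so the balance reaches zero during payment 68.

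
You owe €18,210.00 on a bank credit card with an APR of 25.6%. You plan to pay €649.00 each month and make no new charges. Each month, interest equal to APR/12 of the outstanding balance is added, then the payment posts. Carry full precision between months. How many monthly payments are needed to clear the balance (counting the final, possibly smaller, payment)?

44 months

Monthly rate r = 25.6%/12 = 2.13333% = 0.0213333.
Recurrence: B ← B·(1+r) − €649.00.
Month 1: interest €388.48; balance after payment €17,949.48.
Month 2: interest €382.92; balance after payment €17,683.40.
Closed form: n = −ln(1 − rB₀/P)/ln(1+r) = −ln(0.40142)/ln(1.02133) ≈ 43.240, so the balance reaches zero during payment 44.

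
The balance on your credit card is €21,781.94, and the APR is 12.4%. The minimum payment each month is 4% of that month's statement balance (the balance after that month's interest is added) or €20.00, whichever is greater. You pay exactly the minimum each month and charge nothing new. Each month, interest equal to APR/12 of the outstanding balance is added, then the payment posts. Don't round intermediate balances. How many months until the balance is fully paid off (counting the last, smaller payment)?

153 months

Monthly rate r = 12.4%/12 = 1.03333% = 0.0103333.
While 4% of the post-interest balance exceeds €20.00, each month B ← (B·(1+r))·(1 − 0.04), i.e. B shrinks by the factor (1+r)·0.96 = 0.96992.
This holds for months 1–124. Entering month 125 the balance is €493.57; 4% of the post-interest balance is now below €20.00, so the flat €20.00 minimum applies from here.
From month 125 a fixed €20.00 at rate r clears €493.57 in 29 more payments. Total: 124 + 29 = 153 months.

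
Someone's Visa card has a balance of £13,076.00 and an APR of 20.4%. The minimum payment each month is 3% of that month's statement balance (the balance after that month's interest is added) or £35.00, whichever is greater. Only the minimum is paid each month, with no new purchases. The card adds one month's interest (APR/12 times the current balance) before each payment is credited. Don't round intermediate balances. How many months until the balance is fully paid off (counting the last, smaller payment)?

Monthly rate r = 20.4%/12 = 1.7% = 0.017.
While 3% of the post-interest balance exceeds £35.00, each month B ← (B·(1+r))·(1 − 0.03), i.e. B shrinks by the factor (1+r)·0.97 = 0.98649.
This holds for months 1–179. Entering month 180 the balance is £1,145.69; 3% of the post-interest balance is now below £35.00, so the flat £35.00 minimum applies from here.
From month 180 a fixed £35.00 at rate r clears £1,145.69 in 49 more payments. Total: 179 + 49 = 228 months.

228 months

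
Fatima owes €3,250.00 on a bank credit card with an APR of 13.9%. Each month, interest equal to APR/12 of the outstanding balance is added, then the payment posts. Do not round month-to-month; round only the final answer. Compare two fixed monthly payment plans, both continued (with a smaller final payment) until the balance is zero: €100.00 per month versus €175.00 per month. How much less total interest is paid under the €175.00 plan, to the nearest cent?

€420.66

Monthly rate r = 13.9%/12 = 1.15833% = 0.0115833.
At €100.00/mo: n = ⌈−ln(1 − rB₀/P)/ln(1+r)⌉ = 42 payments (last €1.33); total interest = total paid − €3,250.00 = €851.33.
At €175.00/mo: 22 payments (last €5.67); total interest €430.67.
Interest saved = €851.33 − €430.67 = €420.66.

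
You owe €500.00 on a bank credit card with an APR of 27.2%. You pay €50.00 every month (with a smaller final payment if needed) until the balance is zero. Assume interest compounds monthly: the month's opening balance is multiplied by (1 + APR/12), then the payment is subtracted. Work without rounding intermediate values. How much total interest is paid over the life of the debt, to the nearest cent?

€73.55

Monthly rate r = 27.2%/12 = 2.26667% = 0.0226667.
Payoff takes n = ⌈−ln(1 − rB₀/P)/ln(1+r)⌉ = ⌈11.468⌉ = 12 payments; the last is €23.55.
Total paid = 11·€50.00 + €23.55 = €573.55.
Total interest = total paid − principal = €573.55 − €500.00 = €73.55.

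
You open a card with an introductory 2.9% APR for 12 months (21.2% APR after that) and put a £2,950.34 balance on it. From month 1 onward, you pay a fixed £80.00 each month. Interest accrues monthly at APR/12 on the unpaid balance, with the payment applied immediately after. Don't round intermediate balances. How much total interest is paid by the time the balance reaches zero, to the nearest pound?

Promo months 1–12 at r₀ = 2.9%/12 = 0.00241667; months 13+ at r₁ = 21.2%/12 = 0.0176667.
After month 12: iterate B ← B·(1+r₀) − £80.00 for 12 months → £2,064.18.
Then at r₁ with £80.00/mo: n₂ = −ln(1 − r₁·B/P)/ln(1+r₁) ≈ 34.75 → 35 more payments.
Total paid = 46·£80.00 + £59.93 = £3,739.93; interest = £3,739.93 − £2,950.34 = £789.59.

£790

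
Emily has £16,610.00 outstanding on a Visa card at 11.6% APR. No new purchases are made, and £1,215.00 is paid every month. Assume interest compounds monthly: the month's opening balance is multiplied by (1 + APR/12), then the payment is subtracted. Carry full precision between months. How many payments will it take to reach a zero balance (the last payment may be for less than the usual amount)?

15 payments

Monthly rate r = 11.6%/12 = 0.966667% = 0.00966667.
Recurrence: B ← B·(1+r) − £1,215.00.
Month 1: interest £160.56; balance after payment £15,555.56.
Month 2: interest £150.37; balance after payment £14,490.93.
Closed form: n = −ln(1 − rB₀/P)/ln(1+r) = −ln(0.86785)/ln(1.00967) ≈ 14.733, so the balance reaches zero during payment 15.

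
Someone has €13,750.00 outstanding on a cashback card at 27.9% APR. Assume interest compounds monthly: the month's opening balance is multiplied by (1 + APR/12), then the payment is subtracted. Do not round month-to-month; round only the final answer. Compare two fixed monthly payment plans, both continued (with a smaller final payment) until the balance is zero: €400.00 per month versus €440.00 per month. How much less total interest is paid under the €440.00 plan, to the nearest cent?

€3,117.86

Monthly rate r = 27.9%/12 = 2.325% = 0.02325.
At €400.00/mo: n = ⌈−ln(1 − rB₀/P)/ln(1+r)⌉ = 70 payments (last €342.63); total interest = total paid − €13,750.00 = €14,192.63.
At €440.00/mo: 57 payments (last €184.77); total interest €11,074.77.
Interest saved = €14,192.63 − €11,074.77 = €3,117.86.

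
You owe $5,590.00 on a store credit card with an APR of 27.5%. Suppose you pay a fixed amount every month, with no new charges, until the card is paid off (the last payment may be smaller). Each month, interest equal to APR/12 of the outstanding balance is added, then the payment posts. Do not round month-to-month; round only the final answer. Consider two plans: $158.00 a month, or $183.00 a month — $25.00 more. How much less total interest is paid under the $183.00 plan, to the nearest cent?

$1,885.16

Monthly rate r = 27.5%/12 = 2.29167% = 0.0229167.
At $158.00/mo: n = ⌈−ln(1 − rB₀/P)/ln(1+r)⌉ = 74 payments (last $76.04); total interest = total paid − $5,590.00 = $6,020.04.
At $183.00/mo: 54 payments (last $25.88); total interest $4,134.88.
Interest saved = $6,020.04 − $4,134.88 = $1,885.16.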